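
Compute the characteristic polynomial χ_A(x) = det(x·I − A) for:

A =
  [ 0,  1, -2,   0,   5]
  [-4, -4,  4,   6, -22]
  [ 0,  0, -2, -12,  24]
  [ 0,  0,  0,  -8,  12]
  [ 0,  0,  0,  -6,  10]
x^5 + 4*x^4 - 8*x^3 - 64*x^2 - 112*x - 64

Expanding det(x·I − A) (e.g. by cofactor expansion or by noting that A is similar to its Jordan form J, which has the same characteristic polynomial as A) gives
  χ_A(x) = x^5 + 4*x^4 - 8*x^3 - 64*x^2 - 112*x - 64
which factors as (x - 4)*(x + 2)^4. The eigenvalues (with algebraic multiplicities) are λ = -2 with multiplicity 4, λ = 4 with multiplicity 1.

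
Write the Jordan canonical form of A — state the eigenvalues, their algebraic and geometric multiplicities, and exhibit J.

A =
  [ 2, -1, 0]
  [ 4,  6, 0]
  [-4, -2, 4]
J_2(4) ⊕ J_1(4)

The characteristic polynomial is
  det(x·I − A) = x^3 - 12*x^2 + 48*x - 64 = (x - 4)^3

Eigenvalues and multiplicities (the geometric multiplicity of λ is n − rank(A − λI), which equals the number of Jordan blocks for λ):
  λ = 4: algebraic multiplicity = 3, geometric multiplicity = 2

Determining the block sizes for each eigenvalue:
  λ = 4: 2 blocks summing to 3 forces exactly one block of size 2 and the rest size 1 → block sizes [2, 1]

Assembling the blocks gives a Jordan form
J =
  [4, 1, 0]
  [0, 4, 0]
  [0, 0, 4]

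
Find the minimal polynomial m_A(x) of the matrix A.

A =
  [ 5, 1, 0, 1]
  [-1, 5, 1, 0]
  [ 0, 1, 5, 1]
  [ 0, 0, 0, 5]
x^3 - 15*x^2 + 75*x - 125

The characteristic polynomial is χ_A(x) = (x - 5)^4, so the eigenvalues are known. The minimal polynomial is
  m_A(x) = Π_λ (x − λ)^{k_λ}
where k_λ is the size of the *largest* Jordan block for λ (equivalently, the smallest k with (A − λI)^k v = 0 for every generalised eigenvector v of λ).

  λ = 5: largest Jordan block has size 3, contributing (x − 5)^3

So m_A(x) = (x - 5)^3 = x^3 - 15*x^2 + 75*x - 125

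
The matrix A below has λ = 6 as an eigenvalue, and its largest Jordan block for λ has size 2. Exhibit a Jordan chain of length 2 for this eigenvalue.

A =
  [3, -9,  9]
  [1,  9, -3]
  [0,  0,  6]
A Jordan chain for λ = 6 of length 2:
v_1 = (-3, 1, 0)ᵀ
v_2 = (1, 0, 0)ᵀ

Let N = A − (6)·I. We want v_2 with N^2 v_2 = 0 but N^1 v_2 ≠ 0; then v_{j-1} := N · v_j for j = 2, …, 2.

Pick v_2 = (1, 0, 0)ᵀ.
Then v_1 = N · v_2 = (-3, 1, 0)ᵀ.

Sanity check: (A − (6)·I) v_1 = (0, 0, 0)ᵀ = 0. ✓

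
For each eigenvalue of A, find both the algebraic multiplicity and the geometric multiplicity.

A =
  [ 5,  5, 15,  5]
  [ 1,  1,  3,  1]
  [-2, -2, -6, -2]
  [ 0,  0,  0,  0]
λ = 0: alg = 4, geom = 3

Step 1 — factor the characteristic polynomial to read off the algebraic multiplicities:
  χ_A(x) = x^4

Step 2 — compute geometric multiplicities via the rank-nullity identity g(λ) = n − rank(A − λI):
  rank(A − (0)·I) = 1, so dim ker(A − (0)·I) = n − 1 = 3

Summary:
  λ = 0: algebraic multiplicity = 4, geometric multiplicity = 3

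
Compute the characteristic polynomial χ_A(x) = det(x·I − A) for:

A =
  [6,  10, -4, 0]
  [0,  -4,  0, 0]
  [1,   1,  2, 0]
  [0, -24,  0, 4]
x^4 - 8*x^3 + 128*x - 256

Expanding det(x·I − A) (e.g. by cofactor expansion or by noting that A is similar to its Jordan form J, which has the same characteristic polynomial as A) gives
  χ_A(x) = x^4 - 8*x^3 + 128*x - 256
which factors as (x - 4)^3*(x + 4). The eigenvalues (with algebraic multiplicities) are λ = -4 with multiplicity 1, λ = 4 with multiplicity 3.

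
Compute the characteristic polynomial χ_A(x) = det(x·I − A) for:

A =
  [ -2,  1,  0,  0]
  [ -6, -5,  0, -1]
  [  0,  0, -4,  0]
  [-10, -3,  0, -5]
x^4 + 16*x^3 + 96*x^2 + 256*x + 256

Expanding det(x·I − A) (e.g. by cofactor expansion or by noting that A is similar to its Jordan form J, which has the same characteristic polynomial as A) gives
  χ_A(x) = x^4 + 16*x^3 + 96*x^2 + 256*x + 256
which factors as (x + 4)^4. The eigenvalues (with algebraic multiplicities) are λ = -4 with multiplicity 4.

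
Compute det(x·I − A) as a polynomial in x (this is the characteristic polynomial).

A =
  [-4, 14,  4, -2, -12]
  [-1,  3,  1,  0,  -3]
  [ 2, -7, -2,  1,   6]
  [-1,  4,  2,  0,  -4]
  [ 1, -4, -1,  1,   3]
x^5

Expanding det(x·I − A) (e.g. by cofactor expansion or by noting that A is similar to its Jordan form J, which has the same characteristic polynomial as A) gives
  χ_A(x) = x^5
which factors as x^5. The eigenvalues (with algebraic multiplicities) are λ = 0 with multiplicity 5.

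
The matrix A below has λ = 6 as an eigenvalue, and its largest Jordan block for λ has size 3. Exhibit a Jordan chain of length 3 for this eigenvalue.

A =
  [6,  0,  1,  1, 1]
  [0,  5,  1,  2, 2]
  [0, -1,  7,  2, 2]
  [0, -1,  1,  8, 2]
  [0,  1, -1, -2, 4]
A Jordan chain for λ = 6 of length 3:
v_1 = (-1, 0, 0, 0, 0)ᵀ
v_2 = (0, -1, -1, -1, 1)ᵀ
v_3 = (0, 1, 0, 0, 0)ᵀ

Let N = A − (6)·I. We want v_3 with N^3 v_3 = 0 but N^2 v_3 ≠ 0; then v_{j-1} := N · v_j for j = 3, …, 2.

Pick v_3 = (0, 1, 0, 0, 0)ᵀ.
Then v_2 = N · v_3 = (0, -1, -1, -1, 1)ᵀ.
Then v_1 = N · v_2 = (-1, 0, 0, 0, 0)ᵀ.

Sanity check: (A − (6)·I) v_1 = (0, 0, 0, 0, 0)ᵀ = 0. ✓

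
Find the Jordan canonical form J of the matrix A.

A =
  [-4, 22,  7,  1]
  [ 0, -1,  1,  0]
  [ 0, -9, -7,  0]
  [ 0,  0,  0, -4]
J_3(-4) ⊕ J_1(-4)

The characteristic polynomial is
  det(x·I − A) = x^4 + 16*x^3 + 96*x^2 + 256*x + 256 = (x + 4)^4

Eigenvalues and multiplicities (the geometric multiplicity of λ is n − rank(A − λI), which equals the number of Jordan blocks for λ):
  λ = -4: algebraic multiplicity = 4, geometric multiplicity = 2

Determining the block sizes for each eigenvalue:
  λ = -4: with am = 4 and gm = 2, the partition is not yet determined (e.g. several partitions of 4 into 2 parts exist). Let N = A − (-4)·I. Computing rank(N^1) = 2, rank(N^2) = 1, rank(N^3) = 0; the number of blocks of size ≥ j is rank(N^{j−1}) − rank(N^j), giving [2, 1, 1]. So we have 1 block(s) of size 3, 1 block(s) of size 1 → block sizes [3, 1]

Assembling the blocks gives a Jordan form
J =
  [-4,  1,  0,  0]
  [ 0, -4,  1,  0]
  [ 0,  0, -4,  0]
  [ 0,  0,  0, -4]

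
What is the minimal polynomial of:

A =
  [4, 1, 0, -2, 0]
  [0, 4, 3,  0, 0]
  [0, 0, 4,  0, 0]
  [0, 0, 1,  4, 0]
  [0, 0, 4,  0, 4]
x^3 - 12*x^2 + 48*x - 64

The characteristic polynomial is χ_A(x) = (x - 4)^5, so the eigenvalues are known. The minimal polynomial is
  m_A(x) = Π_λ (x − λ)^{k_λ}
where k_λ is the size of the *largest* Jordan block for λ (equivalently, the smallest k with (A − λI)^k v = 0 for every generalised eigenvector v of λ).

  λ = 4: largest Jordan block has size 3, contributing (x − 4)^3

So m_A(x) = (x - 4)^3 = x^3 - 12*x^2 + 48*x - 64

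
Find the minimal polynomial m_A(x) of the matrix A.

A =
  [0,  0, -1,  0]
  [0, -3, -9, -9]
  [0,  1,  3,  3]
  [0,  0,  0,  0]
x^3

The characteristic polynomial is χ_A(x) = x^4, so the eigenvalues are known. The minimal polynomial is
  m_A(x) = Π_λ (x − λ)^{k_λ}
where k_λ is the size of the *largest* Jordan block for λ (equivalently, the smallest k with (A − λI)^k v = 0 for every generalised eigenvector v of λ).

  λ = 0: largest Jordan block has size 3, contributing (x − 0)^3

So m_A(x) = x^3 = x^3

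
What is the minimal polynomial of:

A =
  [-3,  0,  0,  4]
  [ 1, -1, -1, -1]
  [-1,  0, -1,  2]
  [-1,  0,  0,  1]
x^2 + 2*x + 1

The characteristic polynomial is χ_A(x) = (x + 1)^4, so the eigenvalues are known. The minimal polynomial is
  m_A(x) = Π_λ (x − λ)^{k_λ}
where k_λ is the size of the *largest* Jordan block for λ (equivalently, the smallest k with (A − λI)^k v = 0 for every generalised eigenvector v of λ).

  λ = -1: largest Jordan block has size 2, contributing (x + 1)^2

So m_A(x) = (x + 1)^2 = x^2 + 2*x + 1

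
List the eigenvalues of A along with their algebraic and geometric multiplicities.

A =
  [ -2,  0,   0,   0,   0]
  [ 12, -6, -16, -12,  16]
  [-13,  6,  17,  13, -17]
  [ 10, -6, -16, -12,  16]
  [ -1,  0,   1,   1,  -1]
λ = -2: alg = 2, geom = 2; λ = 0: alg = 3, geom = 2

Step 1 — factor the characteristic polynomial to read off the algebraic multiplicities:
  χ_A(x) = x^3*(x + 2)^2

Step 2 — compute geometric multiplicities via the rank-nullity identity g(λ) = n − rank(A − λI):
  rank(A − (-2)·I) = 3, so dim ker(A − (-2)·I) = n − 3 = 2
  rank(A − (0)·I) = 3, so dim ker(A − (0)·I) = n − 3 = 2

Summary:
  λ = -2: algebraic multiplicity = 2, geometric multiplicity = 2
  λ = 0: algebraic multiplicity = 3, geometric multiplicity = 2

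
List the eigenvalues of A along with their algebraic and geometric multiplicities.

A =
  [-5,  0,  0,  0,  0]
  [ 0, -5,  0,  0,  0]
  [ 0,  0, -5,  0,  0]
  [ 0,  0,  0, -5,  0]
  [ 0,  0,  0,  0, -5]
λ = -5: alg = 5, geom = 5

Step 1 — factor the characteristic polynomial to read off the algebraic multiplicities:
  χ_A(x) = (x + 5)^5

Step 2 — compute geometric multiplicities via the rank-nullity identity g(λ) = n − rank(A − λI):
  rank(A − (-5)·I) = 0, so dim ker(A − (-5)·I) = n − 0 = 5

Summary:
  λ = -5: algebraic multiplicity = 5, geometric multiplicity = 5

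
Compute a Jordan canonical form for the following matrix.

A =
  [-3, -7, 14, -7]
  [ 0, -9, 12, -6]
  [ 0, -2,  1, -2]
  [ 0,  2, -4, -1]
J_2(-3) ⊕ J_1(-3) ⊕ J_1(-3)

The characteristic polynomial is
  det(x·I − A) = x^4 + 12*x^3 + 54*x^2 + 108*x + 81 = (x + 3)^4

Eigenvalues and multiplicities (the geometric multiplicity of λ is n − rank(A − λI), which equals the number of Jordan blocks for λ):
  λ = -3: algebraic multiplicity = 4, geometric multiplicity = 3

Determining the block sizes for each eigenvalue:
  λ = -3: 3 blocks summing to 4 forces exactly one block of size 2 and the rest size 1 → block sizes [2, 1, 1]

Assembling the blocks gives a Jordan form
J =
  [-3,  1,  0,  0]
  [ 0, -3,  0,  0]
  [ 0,  0, -3,  0]
  [ 0,  0,  0, -3]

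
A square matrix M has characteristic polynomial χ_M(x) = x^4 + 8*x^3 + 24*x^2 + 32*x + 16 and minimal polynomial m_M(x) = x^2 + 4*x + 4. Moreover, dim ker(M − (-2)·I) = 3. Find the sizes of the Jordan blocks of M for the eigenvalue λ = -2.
Block sizes for λ = -2: [2, 1, 1]

Step 1 — from the characteristic polynomial, algebraic multiplicity of λ = -2 is 4. From dim ker(M − (-2)·I) = 3, there are exactly 3 Jordan blocks for λ = -2.
Step 2 — from the minimal polynomial, the factor (x + 2)^2 tells us the largest block for λ = -2 has size 2.
Step 3 — with total size 4, 3 blocks, and largest block 2, the block sizes (in nonincreasing order) are [2, 1, 1].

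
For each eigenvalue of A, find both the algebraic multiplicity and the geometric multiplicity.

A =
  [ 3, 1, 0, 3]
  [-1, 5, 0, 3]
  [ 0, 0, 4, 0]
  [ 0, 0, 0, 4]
λ = 4: alg = 4, geom = 3

Step 1 — factor the characteristic polynomial to read off the algebraic multiplicities:
  χ_A(x) = (x - 4)^4

Step 2 — compute geometric multiplicities via the rank-nullity identity g(λ) = n − rank(A − λI):
  rank(A − (4)·I) = 1, so dim ker(A − (4)·I) = n − 1 = 3

Summary:
  λ = 4: algebraic multiplicity = 4, geometric multiplicity = 3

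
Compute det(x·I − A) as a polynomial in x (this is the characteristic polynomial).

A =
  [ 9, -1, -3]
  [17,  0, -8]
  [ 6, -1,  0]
x^3 - 9*x^2 + 27*x - 27

Expanding det(x·I − A) (e.g. by cofactor expansion or by noting that A is similar to its Jordan form J, which has the same characteristic polynomial as A) gives
  χ_A(x) = x^3 - 9*x^2 + 27*x - 27
which factors as (x - 3)^3. The eigenvalues (with algebraic multiplicities) are λ = 3 with multiplicity 3.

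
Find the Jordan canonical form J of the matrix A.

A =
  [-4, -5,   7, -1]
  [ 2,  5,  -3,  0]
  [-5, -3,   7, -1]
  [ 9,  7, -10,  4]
J_3(3) ⊕ J_1(3)

The characteristic polynomial is
  det(x·I − A) = x^4 - 12*x^3 + 54*x^2 - 108*x + 81 = (x - 3)^4

Eigenvalues and multiplicities (the geometric multiplicity of λ is n − rank(A − λI), which equals the number of Jordan blocks for λ):
  λ = 3: algebraic multiplicity = 4, geometric multiplicity = 2

Determining the block sizes for each eigenvalue:
  λ = 3: with am = 4 and gm = 2, the partition is not yet determined (e.g. several partitions of 4 into 2 parts exist). Let N = A − (3)·I. Computing rank(N^1) = 2, rank(N^2) = 1, rank(N^3) = 0; the number of blocks of size ≥ j is rank(N^{j−1}) − rank(N^j), giving [2, 1, 1]. So we have 1 block(s) of size 3, 1 block(s) of size 1 → block sizes [3, 1]

Assembling the blocks gives a Jordan form
J =
  [3, 1, 0, 0]
  [0, 3, 1, 0]
  [0, 0, 3, 0]
  [0, 0, 0, 3]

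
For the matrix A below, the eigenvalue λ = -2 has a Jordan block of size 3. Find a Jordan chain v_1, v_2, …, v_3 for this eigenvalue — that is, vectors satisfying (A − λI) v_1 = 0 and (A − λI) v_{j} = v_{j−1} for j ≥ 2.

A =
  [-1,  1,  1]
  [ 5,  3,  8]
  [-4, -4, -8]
A Jordan chain for λ = -2 of length 3:
v_1 = (2, -2, 0)ᵀ
v_2 = (1, 5, -4)ᵀ
v_3 = (1, 0, 0)ᵀ

Let N = A − (-2)·I. We want v_3 with N^3 v_3 = 0 but N^2 v_3 ≠ 0; then v_{j-1} := N · v_j for j = 3, …, 2.

Pick v_3 = (1, 0, 0)ᵀ.
Then v_2 = N · v_3 = (1, 5, -4)ᵀ.
Then v_1 = N · v_2 = (2, -2, 0)ᵀ.

Sanity check: (A − (-2)·I) v_1 = (0, 0, 0)ᵀ = 0. ✓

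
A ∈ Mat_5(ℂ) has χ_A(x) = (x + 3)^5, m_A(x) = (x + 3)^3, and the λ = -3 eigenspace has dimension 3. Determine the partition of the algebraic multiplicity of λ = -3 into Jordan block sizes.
Block sizes for λ = -3: [3, 1, 1]

Step 1 — from the characteristic polynomial, algebraic multiplicity of λ = -3 is 5. From dim ker(A − (-3)·I) = 3, there are exactly 3 Jordan blocks for λ = -3.
Step 2 — from the minimal polynomial, the factor (x + 3)^3 tells us the largest block for λ = -3 has size 3.
Step 3 — with total size 5, 3 blocks, and largest block 3, the block sizes (in nonincreasing order) are [3, 1, 1].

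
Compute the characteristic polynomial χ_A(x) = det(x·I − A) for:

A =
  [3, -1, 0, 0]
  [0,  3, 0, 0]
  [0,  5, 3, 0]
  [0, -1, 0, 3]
x^4 - 12*x^3 + 54*x^2 - 108*x + 81

Expanding det(x·I − A) (e.g. by cofactor expansion or by noting that A is similar to its Jordan form J, which has the same characteristic polynomial as A) gives
  χ_A(x) = x^4 - 12*x^3 + 54*x^2 - 108*x + 81
which factors as (x - 3)^4. The eigenvalues (with algebraic multiplicities) are λ = 3 with multiplicity 4.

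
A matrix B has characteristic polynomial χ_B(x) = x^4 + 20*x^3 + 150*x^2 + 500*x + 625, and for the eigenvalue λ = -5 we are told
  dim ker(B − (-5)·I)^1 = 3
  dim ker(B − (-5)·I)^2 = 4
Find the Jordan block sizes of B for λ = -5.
Block sizes for λ = -5: [2, 1, 1]

From the dimensions of kernels of powers, the number of Jordan blocks of size at least j is d_j − d_{j−1} where d_j = dim ker(N^j) (with d_0 = 0). Computing the differences gives [3, 1].
The number of blocks of size exactly k is (#blocks of size ≥ k) − (#blocks of size ≥ k + 1), so the partition is: 2 block(s) of size 1, 1 block(s) of size 2.
In nonincreasing order the block sizes are [2, 1, 1].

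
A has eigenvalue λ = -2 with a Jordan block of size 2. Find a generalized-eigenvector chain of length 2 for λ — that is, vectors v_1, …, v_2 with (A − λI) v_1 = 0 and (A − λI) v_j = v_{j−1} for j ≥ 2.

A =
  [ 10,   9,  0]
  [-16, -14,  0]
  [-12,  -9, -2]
A Jordan chain for λ = -2 of length 2:
v_1 = (12, -16, -12)ᵀ
v_2 = (1, 0, 0)ᵀ

Let N = A − (-2)·I. We want v_2 with N^2 v_2 = 0 but N^1 v_2 ≠ 0; then v_{j-1} := N · v_j for j = 2, …, 2.

Pick v_2 = (1, 0, 0)ᵀ.
Then v_1 = N · v_2 = (12, -16, -12)ᵀ.

Sanity check: (A − (-2)·I) v_1 = (0, 0, 0)ᵀ = 0. ✓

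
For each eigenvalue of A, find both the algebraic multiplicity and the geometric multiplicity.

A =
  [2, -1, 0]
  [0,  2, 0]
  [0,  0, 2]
λ = 2: alg = 3, geom = 2

Step 1 — factor the characteristic polynomial to read off the algebraic multiplicities:
  χ_A(x) = (x - 2)^3

Step 2 — compute geometric multiplicities via the rank-nullity identity g(λ) = n − rank(A − λI):
  rank(A − (2)·I) = 1, so dim ker(A − (2)·I) = n − 1 = 2

Summary:
  λ = 2: algebraic multiplicity = 3, geometric multiplicity = 2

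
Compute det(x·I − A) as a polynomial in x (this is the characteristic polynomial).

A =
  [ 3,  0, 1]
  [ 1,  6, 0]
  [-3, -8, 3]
x^3 - 12*x^2 + 48*x - 64

Expanding det(x·I − A) (e.g. by cofactor expansion or by noting that A is similar to its Jordan form J, which has the same characteristic polynomial as A) gives
  χ_A(x) = x^3 - 12*x^2 + 48*x - 64
which factors as (x - 4)^3. The eigenvalues (with algebraic multiplicities) are λ = 4 with multiplicity 3.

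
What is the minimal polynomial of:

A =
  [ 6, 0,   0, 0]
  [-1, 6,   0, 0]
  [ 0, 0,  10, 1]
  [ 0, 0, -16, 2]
x^2 - 12*x + 36

The characteristic polynomial is χ_A(x) = (x - 6)^4, so the eigenvalues are known. The minimal polynomial is
  m_A(x) = Π_λ (x − λ)^{k_λ}
where k_λ is the size of the *largest* Jordan block for λ (equivalently, the smallest k with (A − λI)^k v = 0 for every generalised eigenvector v of λ).

  λ = 6: largest Jordan block has size 2, contributing (x − 6)^2

So m_A(x) = (x - 6)^2 = x^2 - 12*x + 36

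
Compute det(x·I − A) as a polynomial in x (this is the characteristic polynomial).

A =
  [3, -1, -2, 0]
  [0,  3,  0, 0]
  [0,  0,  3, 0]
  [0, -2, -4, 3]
x^4 - 12*x^3 + 54*x^2 - 108*x + 81

Expanding det(x·I − A) (e.g. by cofactor expansion or by noting that A is similar to its Jordan form J, which has the same characteristic polynomial as A) gives
  χ_A(x) = x^4 - 12*x^3 + 54*x^2 - 108*x + 81
which factors as (x - 3)^4. The eigenvalues (with algebraic multiplicities) are λ = 3 with multiplicity 4.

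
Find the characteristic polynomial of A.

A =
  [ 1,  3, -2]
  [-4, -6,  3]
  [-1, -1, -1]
x^3 + 6*x^2 + 12*x + 8

Expanding det(x·I − A) (e.g. by cofactor expansion or by noting that A is similar to its Jordan form J, which has the same characteristic polynomial as A) gives
  χ_A(x) = x^3 + 6*x^2 + 12*x + 8
which factors as (x + 2)^3. The eigenvalues (with algebraic multiplicities) are λ = -2 with multiplicity 3.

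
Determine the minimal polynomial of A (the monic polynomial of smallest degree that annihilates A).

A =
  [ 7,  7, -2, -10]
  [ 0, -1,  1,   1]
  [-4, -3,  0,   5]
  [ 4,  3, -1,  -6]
x^4 - 6*x^2 - 8*x - 3

The characteristic polynomial is χ_A(x) = (x - 3)*(x + 1)^3, so the eigenvalues are known. The minimal polynomial is
  m_A(x) = Π_λ (x − λ)^{k_λ}
where k_λ is the size of the *largest* Jordan block for λ (equivalently, the smallest k with (A − λI)^k v = 0 for every generalised eigenvector v of λ).

  λ = -1: largest Jordan block has size 3, contributing (x + 1)^3
  λ = 3: largest Jordan block has size 1, contributing (x − 3)

So m_A(x) = (x - 3)*(x + 1)^3 = x^4 - 6*x^2 - 8*x - 3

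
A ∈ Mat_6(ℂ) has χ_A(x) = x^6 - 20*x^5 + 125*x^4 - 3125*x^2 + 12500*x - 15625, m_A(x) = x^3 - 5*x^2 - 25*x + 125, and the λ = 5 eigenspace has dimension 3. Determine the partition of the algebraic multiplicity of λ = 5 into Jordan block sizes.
Block sizes for λ = 5: [2, 2, 1]

Step 1 — from the characteristic polynomial, algebraic multiplicity of λ = 5 is 5. From dim ker(A − (5)·I) = 3, there are exactly 3 Jordan blocks for λ = 5.
Step 2 — from the minimal polynomial, the factor (x − 5)^2 tells us the largest block for λ = 5 has size 2.
Step 3 — with total size 5, 3 blocks, and largest block 2, the block sizes (in nonincreasing order) are [2, 2, 1].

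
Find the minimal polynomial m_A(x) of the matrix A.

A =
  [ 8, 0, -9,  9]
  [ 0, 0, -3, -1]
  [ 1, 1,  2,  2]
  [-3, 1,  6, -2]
x^2 - 4*x + 4

The characteristic polynomial is χ_A(x) = (x - 2)^4, so the eigenvalues are known. The minimal polynomial is
  m_A(x) = Π_λ (x − λ)^{k_λ}
where k_λ is the size of the *largest* Jordan block for λ (equivalently, the smallest k with (A − λI)^k v = 0 for every generalised eigenvector v of λ).

  λ = 2: largest Jordan block has size 2, contributing (x − 2)^2

So m_A(x) = (x - 2)^2 = x^2 - 4*x + 4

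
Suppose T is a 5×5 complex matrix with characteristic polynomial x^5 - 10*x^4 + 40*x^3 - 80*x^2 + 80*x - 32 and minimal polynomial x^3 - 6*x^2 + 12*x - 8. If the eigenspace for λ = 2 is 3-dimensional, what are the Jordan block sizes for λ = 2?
Block sizes for λ = 2: [3, 1, 1]

Step 1 — from the characteristic polynomial, algebraic multiplicity of λ = 2 is 5. From dim ker(T − (2)·I) = 3, there are exactly 3 Jordan blocks for λ = 2.
Step 2 — from the minimal polynomial, the factor (x − 2)^3 tells us the largest block for λ = 2 has size 3.
Step 3 — with total size 5, 3 blocks, and largest block 3, the block sizes (in nonincreasing order) are [3, 1, 1].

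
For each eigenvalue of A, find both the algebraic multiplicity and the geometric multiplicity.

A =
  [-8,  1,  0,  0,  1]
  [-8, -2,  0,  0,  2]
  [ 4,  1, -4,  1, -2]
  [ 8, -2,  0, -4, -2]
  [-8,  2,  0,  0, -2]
λ = -4: alg = 5, geom = 3

Step 1 — factor the characteristic polynomial to read off the algebraic multiplicities:
  χ_A(x) = (x + 4)^5

Step 2 — compute geometric multiplicities via the rank-nullity identity g(λ) = n − rank(A − λI):
  rank(A − (-4)·I) = 2, so dim ker(A − (-4)·I) = n − 2 = 3

Summary:
  λ = -4: algebraic multiplicity = 5, geometric multiplicity = 3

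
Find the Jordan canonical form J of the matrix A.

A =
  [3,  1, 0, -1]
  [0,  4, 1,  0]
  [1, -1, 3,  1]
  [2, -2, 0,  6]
J_3(4) ⊕ J_1(4)

The characteristic polynomial is
  det(x·I − A) = x^4 - 16*x^3 + 96*x^2 - 256*x + 256 = (x - 4)^4

Eigenvalues and multiplicities (the geometric multiplicity of λ is n − rank(A − λI), which equals the number of Jordan blocks for λ):
  λ = 4: algebraic multiplicity = 4, geometric multiplicity = 2

Determining the block sizes for each eigenvalue:
  λ = 4: with am = 4 and gm = 2, the partition is not yet determined (e.g. several partitions of 4 into 2 parts exist). Let N = A − (4)·I. Computing rank(N^1) = 2, rank(N^2) = 1, rank(N^3) = 0; the number of blocks of size ≥ j is rank(N^{j−1}) − rank(N^j), giving [2, 1, 1]. So we have 1 block(s) of size 3, 1 block(s) of size 1 → block sizes [3, 1]

Assembling the blocks gives a Jordan form
J =
  [4, 1, 0, 0]
  [0, 4, 1, 0]
  [0, 0, 4, 0]
  [0, 0, 0, 4]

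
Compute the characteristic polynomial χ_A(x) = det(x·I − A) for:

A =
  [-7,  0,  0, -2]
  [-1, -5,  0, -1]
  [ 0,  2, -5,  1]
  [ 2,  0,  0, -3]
x^4 + 20*x^3 + 150*x^2 + 500*x + 625

Expanding det(x·I − A) (e.g. by cofactor expansion or by noting that A is similar to its Jordan form J, which has the same characteristic polynomial as A) gives
  χ_A(x) = x^4 + 20*x^3 + 150*x^2 + 500*x + 625
which factors as (x + 5)^4. The eigenvalues (with algebraic multiplicities) are λ = -5 with multiplicity 4.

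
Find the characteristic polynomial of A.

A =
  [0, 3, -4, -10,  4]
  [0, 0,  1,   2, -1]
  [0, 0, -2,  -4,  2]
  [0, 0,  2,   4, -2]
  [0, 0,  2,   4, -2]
x^5

Expanding det(x·I − A) (e.g. by cofactor expansion or by noting that A is similar to its Jordan form J, which has the same characteristic polynomial as A) gives
  χ_A(x) = x^5
which factors as x^5. The eigenvalues (with algebraic multiplicities) are λ = 0 with multiplicity 5.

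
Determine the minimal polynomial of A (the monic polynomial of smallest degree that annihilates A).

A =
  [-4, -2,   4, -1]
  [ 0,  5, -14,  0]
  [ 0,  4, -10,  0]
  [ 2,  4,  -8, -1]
x^2 + 5*x + 6

The characteristic polynomial is χ_A(x) = (x + 2)^2*(x + 3)^2, so the eigenvalues are known. The minimal polynomial is
  m_A(x) = Π_λ (x − λ)^{k_λ}
where k_λ is the size of the *largest* Jordan block for λ (equivalently, the smallest k with (A − λI)^k v = 0 for every generalised eigenvector v of λ).

  λ = -3: largest Jordan block has size 1, contributing (x + 3)
  λ = -2: largest Jordan block has size 1, contributing (x + 2)

So m_A(x) = (x + 2)*(x + 3) = x^2 + 5*x + 6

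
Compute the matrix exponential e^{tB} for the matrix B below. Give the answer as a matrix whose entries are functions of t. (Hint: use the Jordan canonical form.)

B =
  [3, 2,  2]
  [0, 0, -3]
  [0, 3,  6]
e^{tB} =
  [exp(3*t), 2*t*exp(3*t), 2*t*exp(3*t)]
  [0, -3*t*exp(3*t) + exp(3*t), -3*t*exp(3*t)]
  [0, 3*t*exp(3*t), 3*t*exp(3*t) + exp(3*t)]

Strategy: write B = P · J · P⁻¹ where J is a Jordan canonical form, so e^{tB} = P · e^{tJ} · P⁻¹, and e^{tJ} can be computed block-by-block.

B has Jordan form
J =
  [3, 1, 0]
  [0, 3, 0]
  [0, 0, 3]
(up to reordering of blocks).

Per-block formulas:
  For a 1×1 block at λ = 3: exp(t · [3]) = [e^(3t)].
  For a 2×2 Jordan block J_2(3): exp(t · J_2(3)) = e^(3t)·(I + t·N), where N is the 2×2 nilpotent shift.

After assembling e^{tJ} and conjugating by P, we get:

e^{tB} =
  [exp(3*t), 2*t*exp(3*t), 2*t*exp(3*t)]
  [0, -3*t*exp(3*t) + exp(3*t), -3*t*exp(3*t)]
  [0, 3*t*exp(3*t), 3*t*exp(3*t) + exp(3*t)]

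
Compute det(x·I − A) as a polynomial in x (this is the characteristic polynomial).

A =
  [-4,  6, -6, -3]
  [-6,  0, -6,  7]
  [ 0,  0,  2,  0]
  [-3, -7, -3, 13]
x^4 - 11*x^3 + 42*x^2 - 68*x + 40

Expanding det(x·I − A) (e.g. by cofactor expansion or by noting that A is similar to its Jordan form J, which has the same characteristic polynomial as A) gives
  χ_A(x) = x^4 - 11*x^3 + 42*x^2 - 68*x + 40
which factors as (x - 5)*(x - 2)^3. The eigenvalues (with algebraic multiplicities) are λ = 2 with multiplicity 3, λ = 5 with multiplicity 1.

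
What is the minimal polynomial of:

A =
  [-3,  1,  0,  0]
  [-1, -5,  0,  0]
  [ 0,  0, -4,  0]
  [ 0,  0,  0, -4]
x^2 + 8*x + 16

The characteristic polynomial is χ_A(x) = (x + 4)^4, so the eigenvalues are known. The minimal polynomial is
  m_A(x) = Π_λ (x − λ)^{k_λ}
where k_λ is the size of the *largest* Jordan block for λ (equivalently, the smallest k with (A − λI)^k v = 0 for every generalised eigenvector v of λ).

  λ = -4: largest Jordan block has size 2, contributing (x + 4)^2

So m_A(x) = (x + 4)^2 = x^2 + 8*x + 16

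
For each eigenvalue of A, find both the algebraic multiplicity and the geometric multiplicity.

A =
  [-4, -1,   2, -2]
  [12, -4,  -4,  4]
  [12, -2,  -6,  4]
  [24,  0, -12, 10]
λ = -2: alg = 3, geom = 2; λ = 2: alg = 1, geom = 1

Step 1 — factor the characteristic polynomial to read off the algebraic multiplicities:
  χ_A(x) = (x - 2)*(x + 2)^3

Step 2 — compute geometric multiplicities via the rank-nullity identity g(λ) = n − rank(A − λI):
  rank(A − (-2)·I) = 2, so dim ker(A − (-2)·I) = n − 2 = 2
  rank(A − (2)·I) = 3, so dim ker(A − (2)·I) = n − 3 = 1

Summary:
  λ = -2: algebraic multiplicity = 3, geometric multiplicity = 2
  λ = 2: algebraic multiplicity = 1, geometric multiplicity = 1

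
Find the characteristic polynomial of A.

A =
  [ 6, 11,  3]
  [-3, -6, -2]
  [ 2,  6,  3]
x^3 - 3*x^2 + 3*x - 1

Expanding det(x·I − A) (e.g. by cofactor expansion or by noting that A is similar to its Jordan form J, which has the same characteristic polynomial as A) gives
  χ_A(x) = x^3 - 3*x^2 + 3*x - 1
which factors as (x - 1)^3. The eigenvalues (with algebraic multiplicities) are λ = 1 with multiplicity 3.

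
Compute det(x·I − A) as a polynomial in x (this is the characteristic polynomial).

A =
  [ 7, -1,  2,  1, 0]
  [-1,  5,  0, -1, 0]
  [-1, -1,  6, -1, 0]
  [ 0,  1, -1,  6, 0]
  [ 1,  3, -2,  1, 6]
x^5 - 30*x^4 + 360*x^3 - 2160*x^2 + 6480*x - 7776

Expanding det(x·I − A) (e.g. by cofactor expansion or by noting that A is similar to its Jordan form J, which has the same characteristic polynomial as A) gives
  χ_A(x) = x^5 - 30*x^4 + 360*x^3 - 2160*x^2 + 6480*x - 7776
which factors as (x - 6)^5. The eigenvalues (with algebraic multiplicities) are λ = 6 with multiplicity 5.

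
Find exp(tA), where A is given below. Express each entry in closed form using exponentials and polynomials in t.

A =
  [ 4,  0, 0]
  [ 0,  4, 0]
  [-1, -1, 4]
e^{tA} =
  [exp(4*t), 0, 0]
  [0, exp(4*t), 0]
  [-t*exp(4*t), -t*exp(4*t), exp(4*t)]

Strategy: write A = P · J · P⁻¹ where J is a Jordan canonical form, so e^{tA} = P · e^{tJ} · P⁻¹, and e^{tJ} can be computed block-by-block.

A has Jordan form
J =
  [4, 1, 0]
  [0, 4, 0]
  [0, 0, 4]
(up to reordering of blocks).

Per-block formulas:
  For a 1×1 block at λ = 4: exp(t · [4]) = [e^(4t)].
  For a 2×2 Jordan block J_2(4): exp(t · J_2(4)) = e^(4t)·(I + t·N), where N is the 2×2 nilpotent shift.

After assembling e^{tJ} and conjugating by P, we get:

e^{tA} =
  [exp(4*t), 0, 0]
  [0, exp(4*t), 0]
  [-t*exp(4*t), -t*exp(4*t), exp(4*t)]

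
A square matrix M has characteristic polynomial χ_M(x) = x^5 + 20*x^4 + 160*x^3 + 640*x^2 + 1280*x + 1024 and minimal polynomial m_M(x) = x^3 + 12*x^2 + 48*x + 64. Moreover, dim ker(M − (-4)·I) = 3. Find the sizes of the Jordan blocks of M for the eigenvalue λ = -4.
Block sizes for λ = -4: [3, 1, 1]

Step 1 — from the characteristic polynomial, algebraic multiplicity of λ = -4 is 5. From dim ker(M − (-4)·I) = 3, there are exactly 3 Jordan blocks for λ = -4.
Step 2 — from the minimal polynomial, the factor (x + 4)^3 tells us the largest block for λ = -4 has size 3.
Step 3 — with total size 5, 3 blocks, and largest block 3, the block sizes (in nonincreasing order) are [3, 1, 1].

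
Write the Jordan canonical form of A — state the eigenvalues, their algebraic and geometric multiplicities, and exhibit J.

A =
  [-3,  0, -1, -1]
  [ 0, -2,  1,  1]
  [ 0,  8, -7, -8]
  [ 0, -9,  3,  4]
J_3(-3) ⊕ J_1(1)

The characteristic polynomial is
  det(x·I − A) = x^4 + 8*x^3 + 18*x^2 - 27 = (x - 1)*(x + 3)^3

Eigenvalues and multiplicities (the geometric multiplicity of λ is n − rank(A − λI), which equals the number of Jordan blocks for λ):
  λ = -3: algebraic multiplicity = 3, geometric multiplicity = 1
  λ = 1: algebraic multiplicity = 1, geometric multiplicity = 1

Determining the block sizes for each eigenvalue:
  λ = -3: one block (gm = 1), so the single block has size am = 3 → block sizes [3]
  λ = 1: one block (gm = 1), so the single block has size am = 1 → block sizes [1]

Assembling the blocks gives a Jordan form
J =
  [-3,  1,  0, 0]
  [ 0, -3,  1, 0]
  [ 0,  0, -3, 0]
  [ 0,  0,  0, 1]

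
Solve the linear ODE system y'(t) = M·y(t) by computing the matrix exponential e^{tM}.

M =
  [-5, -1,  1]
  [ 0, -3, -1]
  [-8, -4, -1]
e^{tM} =
  [-2*t^2*exp(-3*t) - 2*t*exp(-3*t) + exp(-3*t), -t^2*exp(-3*t) - t*exp(-3*t), t^2*exp(-3*t)/2 + t*exp(-3*t)]
  [4*t^2*exp(-3*t), 2*t^2*exp(-3*t) + exp(-3*t), -t^2*exp(-3*t) - t*exp(-3*t)]
  [-8*t*exp(-3*t), -4*t*exp(-3*t), 2*t*exp(-3*t) + exp(-3*t)]

Strategy: write M = P · J · P⁻¹ where J is a Jordan canonical form, so e^{tM} = P · e^{tJ} · P⁻¹, and e^{tJ} can be computed block-by-block.

M has Jordan form
J =
  [-3,  1,  0]
  [ 0, -3,  1]
  [ 0,  0, -3]
(up to reordering of blocks).

Per-block formulas:
  For a 3×3 Jordan block J_3(-3): exp(t · J_3(-3)) = e^(-3t)·(I + t·N + (t^2/2)·N^2), where N is the 3×3 nilpotent shift.

After assembling e^{tJ} and conjugating by P, we get:

e^{tM} =
  [-2*t^2*exp(-3*t) - 2*t*exp(-3*t) + exp(-3*t), -t^2*exp(-3*t) - t*exp(-3*t), t^2*exp(-3*t)/2 + t*exp(-3*t)]
  [4*t^2*exp(-3*t), 2*t^2*exp(-3*t) + exp(-3*t), -t^2*exp(-3*t) - t*exp(-3*t)]
  [-8*t*exp(-3*t), -4*t*exp(-3*t), 2*t*exp(-3*t) + exp(-3*t)]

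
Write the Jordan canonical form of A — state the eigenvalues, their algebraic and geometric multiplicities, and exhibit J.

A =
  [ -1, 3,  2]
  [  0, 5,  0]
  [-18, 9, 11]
J_2(5) ⊕ J_1(5)

The characteristic polynomial is
  det(x·I − A) = x^3 - 15*x^2 + 75*x - 125 = (x - 5)^3

Eigenvalues and multiplicities (the geometric multiplicity of λ is n − rank(A − λI), which equals the number of Jordan blocks for λ):
  λ = 5: algebraic multiplicity = 3, geometric multiplicity = 2

Determining the block sizes for each eigenvalue:
  λ = 5: 2 blocks summing to 3 forces exactly one block of size 2 and the rest size 1 → block sizes [2, 1]

Assembling the blocks gives a Jordan form
J =
  [5, 1, 0]
  [0, 5, 0]
  [0, 0, 5]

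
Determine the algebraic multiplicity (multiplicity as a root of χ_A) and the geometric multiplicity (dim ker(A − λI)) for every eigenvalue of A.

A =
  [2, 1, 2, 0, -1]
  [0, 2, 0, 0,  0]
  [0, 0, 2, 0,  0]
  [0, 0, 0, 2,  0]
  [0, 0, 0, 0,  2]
λ = 2: alg = 5, geom = 4

Step 1 — factor the characteristic polynomial to read off the algebraic multiplicities:
  χ_A(x) = (x - 2)^5

Step 2 — compute geometric multiplicities via the rank-nullity identity g(λ) = n − rank(A − λI):
  rank(A − (2)·I) = 1, so dim ker(A − (2)·I) = n − 1 = 4

Summary:
  λ = 2: algebraic multiplicity = 5, geometric multiplicity = 4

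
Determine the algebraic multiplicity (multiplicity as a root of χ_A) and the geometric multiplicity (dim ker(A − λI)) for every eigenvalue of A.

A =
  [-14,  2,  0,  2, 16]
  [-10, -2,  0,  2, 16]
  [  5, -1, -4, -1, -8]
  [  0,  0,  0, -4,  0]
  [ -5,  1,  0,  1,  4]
λ = -4: alg = 5, geom = 4

Step 1 — factor the characteristic polynomial to read off the algebraic multiplicities:
  χ_A(x) = (x + 4)^5

Step 2 — compute geometric multiplicities via the rank-nullity identity g(λ) = n − rank(A − λI):
  rank(A − (-4)·I) = 1, so dim ker(A − (-4)·I) = n − 1 = 4

Summary:
  λ = -4: algebraic multiplicity = 5, geometric multiplicity = 4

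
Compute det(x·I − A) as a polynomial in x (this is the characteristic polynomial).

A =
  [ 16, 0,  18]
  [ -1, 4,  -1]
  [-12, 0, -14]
x^3 - 6*x^2 + 32

Expanding det(x·I − A) (e.g. by cofactor expansion or by noting that A is similar to its Jordan form J, which has the same characteristic polynomial as A) gives
  χ_A(x) = x^3 - 6*x^2 + 32
which factors as (x - 4)^2*(x + 2). The eigenvalues (with algebraic multiplicities) are λ = -2 with multiplicity 1, λ = 4 with multiplicity 2.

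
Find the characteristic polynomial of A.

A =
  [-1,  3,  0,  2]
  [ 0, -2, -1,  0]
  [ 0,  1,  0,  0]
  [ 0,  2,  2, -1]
x^4 + 4*x^3 + 6*x^2 + 4*x + 1

Expanding det(x·I − A) (e.g. by cofactor expansion or by noting that A is similar to its Jordan form J, which has the same characteristic polynomial as A) gives
  χ_A(x) = x^4 + 4*x^3 + 6*x^2 + 4*x + 1
which factors as (x + 1)^4. The eigenvalues (with algebraic multiplicities) are λ = -1 with multiplicity 4.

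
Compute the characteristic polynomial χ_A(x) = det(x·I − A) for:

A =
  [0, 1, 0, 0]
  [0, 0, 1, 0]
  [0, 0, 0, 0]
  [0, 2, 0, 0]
x^4

Expanding det(x·I − A) (e.g. by cofactor expansion or by noting that A is similar to its Jordan form J, which has the same characteristic polynomial as A) gives
  χ_A(x) = x^4
which factors as x^4. The eigenvalues (with algebraic multiplicities) are λ = 0 with multiplicity 4.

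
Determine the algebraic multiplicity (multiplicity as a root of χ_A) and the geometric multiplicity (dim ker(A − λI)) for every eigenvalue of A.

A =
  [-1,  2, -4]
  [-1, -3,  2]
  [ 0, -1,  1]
λ = -1: alg = 3, geom = 1

Step 1 — factor the characteristic polynomial to read off the algebraic multiplicities:
  χ_A(x) = (x + 1)^3

Step 2 — compute geometric multiplicities via the rank-nullity identity g(λ) = n − rank(A − λI):
  rank(A − (-1)·I) = 2, so dim ker(A − (-1)·I) = n − 2 = 1

Summary:
  λ = -1: algebraic multiplicity = 3, geometric multiplicity = 1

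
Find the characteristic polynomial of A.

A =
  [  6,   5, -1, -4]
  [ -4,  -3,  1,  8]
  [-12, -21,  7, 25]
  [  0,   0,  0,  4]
x^4 - 14*x^3 + 72*x^2 - 160*x + 128

Expanding det(x·I − A) (e.g. by cofactor expansion or by noting that A is similar to its Jordan form J, which has the same characteristic polynomial as A) gives
  χ_A(x) = x^4 - 14*x^3 + 72*x^2 - 160*x + 128
which factors as (x - 4)^3*(x - 2). The eigenvalues (with algebraic multiplicities) are λ = 2 with multiplicity 1, λ = 4 with multiplicity 3.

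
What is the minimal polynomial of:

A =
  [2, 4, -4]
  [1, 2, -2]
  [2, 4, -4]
x^2

The characteristic polynomial is χ_A(x) = x^3, so the eigenvalues are known. The minimal polynomial is
  m_A(x) = Π_λ (x − λ)^{k_λ}
where k_λ is the size of the *largest* Jordan block for λ (equivalently, the smallest k with (A − λI)^k v = 0 for every generalised eigenvector v of λ).

  λ = 0: largest Jordan block has size 2, contributing (x − 0)^2

So m_A(x) = x^2 = x^2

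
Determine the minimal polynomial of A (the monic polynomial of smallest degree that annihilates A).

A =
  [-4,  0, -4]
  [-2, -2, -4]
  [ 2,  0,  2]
x^2 + 2*x

The characteristic polynomial is χ_A(x) = x*(x + 2)^2, so the eigenvalues are known. The minimal polynomial is
  m_A(x) = Π_λ (x − λ)^{k_λ}
where k_λ is the size of the *largest* Jordan block for λ (equivalently, the smallest k with (A − λI)^k v = 0 for every generalised eigenvector v of λ).

  λ = -2: largest Jordan block has size 1, contributing (x + 2)
  λ = 0: largest Jordan block has size 1, contributing (x − 0)

So m_A(x) = x*(x + 2) = x^2 + 2*x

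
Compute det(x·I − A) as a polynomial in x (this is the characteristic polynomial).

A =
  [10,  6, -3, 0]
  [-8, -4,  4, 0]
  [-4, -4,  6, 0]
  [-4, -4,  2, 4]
x^4 - 16*x^3 + 96*x^2 - 256*x + 256

Expanding det(x·I − A) (e.g. by cofactor expansion or by noting that A is similar to its Jordan form J, which has the same characteristic polynomial as A) gives
  χ_A(x) = x^4 - 16*x^3 + 96*x^2 - 256*x + 256
which factors as (x - 4)^4. The eigenvalues (with algebraic multiplicities) are λ = 4 with multiplicity 4.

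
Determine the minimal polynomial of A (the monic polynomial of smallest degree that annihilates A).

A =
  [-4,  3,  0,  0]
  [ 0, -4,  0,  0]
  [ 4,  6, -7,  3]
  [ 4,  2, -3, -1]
x^2 + 8*x + 16

The characteristic polynomial is χ_A(x) = (x + 4)^4, so the eigenvalues are known. The minimal polynomial is
  m_A(x) = Π_λ (x − λ)^{k_λ}
where k_λ is the size of the *largest* Jordan block for λ (equivalently, the smallest k with (A − λI)^k v = 0 for every generalised eigenvector v of λ).

  λ = -4: largest Jordan block has size 2, contributing (x + 4)^2

So m_A(x) = (x + 4)^2 = x^2 + 8*x + 16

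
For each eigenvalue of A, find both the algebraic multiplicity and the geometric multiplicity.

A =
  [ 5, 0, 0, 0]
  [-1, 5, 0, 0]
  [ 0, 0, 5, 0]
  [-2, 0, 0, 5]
λ = 5: alg = 4, geom = 3

Step 1 — factor the characteristic polynomial to read off the algebraic multiplicities:
  χ_A(x) = (x - 5)^4

Step 2 — compute geometric multiplicities via the rank-nullity identity g(λ) = n − rank(A − λI):
  rank(A − (5)·I) = 1, so dim ker(A − (5)·I) = n − 1 = 3

Summary:
  λ = 5: algebraic multiplicity = 4, geometric multiplicity = 3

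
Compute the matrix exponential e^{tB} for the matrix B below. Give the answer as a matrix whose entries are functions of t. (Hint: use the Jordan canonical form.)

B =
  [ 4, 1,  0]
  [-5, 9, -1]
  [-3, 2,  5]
e^{tB} =
  [-t^2*exp(6*t)/2 - 2*t*exp(6*t) + exp(6*t), t^2*exp(6*t)/2 + t*exp(6*t), -t^2*exp(6*t)/2]
  [-t^2*exp(6*t) - 5*t*exp(6*t), t^2*exp(6*t) + 3*t*exp(6*t) + exp(6*t), -t^2*exp(6*t) - t*exp(6*t)]
  [-t^2*exp(6*t)/2 - 3*t*exp(6*t), t^2*exp(6*t)/2 + 2*t*exp(6*t), -t^2*exp(6*t)/2 - t*exp(6*t) + exp(6*t)]

Strategy: write B = P · J · P⁻¹ where J is a Jordan canonical form, so e^{tB} = P · e^{tJ} · P⁻¹, and e^{tJ} can be computed block-by-block.

B has Jordan form
J =
  [6, 1, 0]
  [0, 6, 1]
  [0, 0, 6]
(up to reordering of blocks).

Per-block formulas:
  For a 3×3 Jordan block J_3(6): exp(t · J_3(6)) = e^(6t)·(I + t·N + (t^2/2)·N^2), where N is the 3×3 nilpotent shift.

After assembling e^{tJ} and conjugating by P, we get:

e^{tB} =
  [-t^2*exp(6*t)/2 - 2*t*exp(6*t) + exp(6*t), t^2*exp(6*t)/2 + t*exp(6*t), -t^2*exp(6*t)/2]
  [-t^2*exp(6*t) - 5*t*exp(6*t), t^2*exp(6*t) + 3*t*exp(6*t) + exp(6*t), -t^2*exp(6*t) - t*exp(6*t)]
  [-t^2*exp(6*t)/2 - 3*t*exp(6*t), t^2*exp(6*t)/2 + 2*t*exp(6*t), -t^2*exp(6*t)/2 - t*exp(6*t) + exp(6*t)]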